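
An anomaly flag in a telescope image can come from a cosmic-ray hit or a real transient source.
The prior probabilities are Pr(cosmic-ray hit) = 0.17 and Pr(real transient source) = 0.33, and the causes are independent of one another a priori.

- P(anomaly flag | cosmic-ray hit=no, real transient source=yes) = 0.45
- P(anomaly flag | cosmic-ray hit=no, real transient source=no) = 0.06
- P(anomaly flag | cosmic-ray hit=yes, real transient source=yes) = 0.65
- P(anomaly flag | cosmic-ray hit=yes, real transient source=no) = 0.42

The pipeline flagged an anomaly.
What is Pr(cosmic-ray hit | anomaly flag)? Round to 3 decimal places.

Numerator (weight on configurations with cosmic-ray hit): 0.047838 + 0.036465 = 0.084303
The normalizing constant is 0.06·0.83·0.67 + 0.45·0.83·0.33 + 0.42·0.17·0.67 + 0.65·0.17·0.33 = 0.240924
Posterior = 0.084303 / 0.240924 ≈ 0.350

Pr(cosmic-ray hit | anomaly flag) ≈ 0.350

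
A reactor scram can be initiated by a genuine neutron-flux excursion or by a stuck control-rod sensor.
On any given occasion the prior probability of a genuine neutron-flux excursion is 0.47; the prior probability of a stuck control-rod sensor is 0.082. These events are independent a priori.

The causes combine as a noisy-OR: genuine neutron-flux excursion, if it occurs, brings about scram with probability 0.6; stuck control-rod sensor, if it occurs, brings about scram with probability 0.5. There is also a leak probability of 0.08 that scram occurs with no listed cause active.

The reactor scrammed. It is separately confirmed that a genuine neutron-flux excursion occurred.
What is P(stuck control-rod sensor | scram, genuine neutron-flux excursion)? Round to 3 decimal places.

Under noisy-OR, P(scram | causes) = 1 − (1−0.08)·∏(1−qᵢ) over the active causes.
P(scram | genuine neutron-flux excursion) = 0.632*0.918 + 0.816*0.082 = 0.580176 + 0.066912 = 0.647088
Of this, 0.066912 comes from 0.816*0.082 (the stuck control-rod sensor=true cases).
So P(stuck control-rod sensor | scram, genuine neutron-flux excursion) = 0.066912/0.647088 ≈ 0.103.

P(stuck control-rod sensor | scram, genuine neutron-flux excursion) ≈ 0.103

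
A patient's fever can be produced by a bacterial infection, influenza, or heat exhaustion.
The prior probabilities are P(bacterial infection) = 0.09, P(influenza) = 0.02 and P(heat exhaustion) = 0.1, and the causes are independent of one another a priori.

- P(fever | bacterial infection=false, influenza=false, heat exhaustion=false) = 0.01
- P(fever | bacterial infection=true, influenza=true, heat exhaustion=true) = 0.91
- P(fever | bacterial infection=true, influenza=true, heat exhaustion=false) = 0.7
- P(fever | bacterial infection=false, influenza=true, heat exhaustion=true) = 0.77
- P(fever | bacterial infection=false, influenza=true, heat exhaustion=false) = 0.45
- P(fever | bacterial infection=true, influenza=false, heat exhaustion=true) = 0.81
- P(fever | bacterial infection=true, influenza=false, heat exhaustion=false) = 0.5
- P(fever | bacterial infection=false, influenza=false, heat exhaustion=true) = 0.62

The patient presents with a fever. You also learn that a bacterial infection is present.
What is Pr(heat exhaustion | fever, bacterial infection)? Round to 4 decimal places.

Enumerate the 4 (influenza, heat exhaustion) configurations and weight by the priors:
  P(fever | bacterial infection) = 0.5*0.98*0.9 + 0.81*0.98*0.1 + 0.7*0.02*0.9 + 0.91*0.02*0.1
        = 0.441000 + 0.079380 + 0.012600 + 0.001820 = 0.534800
Keeping only the heat exhaustion-present terms gives 0.081200, so
  P(heat exhaustion | fever, bacterial infection) = 0.081200 / 0.534800 ≈ 0.1518

Pr(heat exhaustion | fever, bacterial infection) ≈ 0.1518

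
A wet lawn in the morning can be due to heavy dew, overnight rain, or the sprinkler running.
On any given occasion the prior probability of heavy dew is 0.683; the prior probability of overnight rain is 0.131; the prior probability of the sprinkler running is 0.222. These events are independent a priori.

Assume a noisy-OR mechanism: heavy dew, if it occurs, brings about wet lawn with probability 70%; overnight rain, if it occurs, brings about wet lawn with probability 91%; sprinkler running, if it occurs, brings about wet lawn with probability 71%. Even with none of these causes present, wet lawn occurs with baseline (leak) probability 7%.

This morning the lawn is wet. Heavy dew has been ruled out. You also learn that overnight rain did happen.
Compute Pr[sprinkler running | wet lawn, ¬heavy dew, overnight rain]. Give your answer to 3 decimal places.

Pr[sprinkler running | wet lawn, ¬heavy dew, overnight rain] ≈ 0.233

Under noisy-OR, P(wet lawn | causes) = 1 − (1−0.07)·∏(1−qᵢ) over the active causes.
By total probability over both values of sprinkler running:
  P(wet lawn | ¬heavy dew, overnight rain) = 0.9163*0.778 + 0.975727*0.222
        = 0.712881 + 0.216611 = 0.929492
The terms with sprinkler running present sum to 0.216611, so
  P(sprinkler running | wet lawn, ¬heavy dew, overnight rain) = 0.216611 / 0.929492 ≈ 0.233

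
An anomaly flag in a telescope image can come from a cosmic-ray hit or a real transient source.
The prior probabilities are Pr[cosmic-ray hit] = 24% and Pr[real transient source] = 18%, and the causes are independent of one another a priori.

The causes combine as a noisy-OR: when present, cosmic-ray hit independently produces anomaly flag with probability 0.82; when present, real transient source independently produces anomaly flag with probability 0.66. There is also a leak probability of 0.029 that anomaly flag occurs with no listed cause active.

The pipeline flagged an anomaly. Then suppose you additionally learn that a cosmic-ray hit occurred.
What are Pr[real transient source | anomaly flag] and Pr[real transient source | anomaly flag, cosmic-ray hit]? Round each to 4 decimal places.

Pr[real transient source | anomaly flag] ≈ 0.4229; Pr[real transient source | anomaly flag, cosmic-ray hit] ≈ 0.2001

Under noisy-OR, P(anomaly flag | causes) = 1 − (1−0.029)·∏(1−qᵢ) over the active causes.
P(anomaly flag) = 0.029×0.76×0.82 + 0.66986×0.76×0.18 + 0.82522×0.24×0.82 + 0.940575×0.24×0.18 = 0.018073 + 0.091637 + 0.162403 + 0.040633 = 0.312746
Of this, 0.132270 comes from 0.091637 + 0.040633 (the real transient source=true cases).
P(real transient source | anomaly flag) = 0.132270 / 0.312746 ≈ 0.4229

Now also conditioning on cosmic-ray hit=true:
P(anomaly flag | cosmic-ray hit) = 0.82522*0.82 + 0.940575*0.18 = 0.676680 + 0.169303 = 0.845983
The real transient source-present share is 0.940575*0.18 = 0.169303.
Hence the posterior is 0.169303/0.845983 ≈ 0.2001.
This is intercausal reasoning (explaining away): once cosmic-ray hit accounts for the anomaly flag, real transient source becomes less likely.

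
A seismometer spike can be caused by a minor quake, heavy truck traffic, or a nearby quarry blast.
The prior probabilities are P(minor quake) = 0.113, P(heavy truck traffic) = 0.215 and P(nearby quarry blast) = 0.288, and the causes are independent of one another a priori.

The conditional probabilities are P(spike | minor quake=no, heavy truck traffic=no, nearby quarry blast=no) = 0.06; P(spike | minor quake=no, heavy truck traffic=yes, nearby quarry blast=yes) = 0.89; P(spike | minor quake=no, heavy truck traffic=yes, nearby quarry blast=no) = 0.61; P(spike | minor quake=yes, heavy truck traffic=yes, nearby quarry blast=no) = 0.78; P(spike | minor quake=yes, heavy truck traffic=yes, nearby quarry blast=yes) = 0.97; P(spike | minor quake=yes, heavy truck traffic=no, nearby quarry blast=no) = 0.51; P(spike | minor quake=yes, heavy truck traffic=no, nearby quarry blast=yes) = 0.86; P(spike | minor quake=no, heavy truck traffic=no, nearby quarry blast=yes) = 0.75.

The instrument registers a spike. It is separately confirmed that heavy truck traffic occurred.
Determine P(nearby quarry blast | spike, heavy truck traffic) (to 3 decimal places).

P(nearby quarry blast | spike, heavy truck traffic) ≈ 0.366

For the numerator, keep only nearby quarry blast=true terms: 0.227356 + 0.031568 = 0.258924
The normalizing constant is 0.61·0.887·0.712 + 0.89·0.887·0.288 + 0.78·0.113·0.712 + 0.97·0.113·0.288 = 0.706922
Posterior = 0.258924 / 0.706922 ≈ 0.366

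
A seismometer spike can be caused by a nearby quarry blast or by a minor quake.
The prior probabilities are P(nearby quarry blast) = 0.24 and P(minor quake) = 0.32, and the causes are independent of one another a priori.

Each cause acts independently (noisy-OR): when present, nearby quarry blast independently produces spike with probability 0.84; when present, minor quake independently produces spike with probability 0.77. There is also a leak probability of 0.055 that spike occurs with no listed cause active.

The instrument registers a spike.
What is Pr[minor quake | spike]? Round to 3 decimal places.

Under noisy-OR, P(spike | causes) = 1 − (1−0.055)·∏(1−qᵢ) over the active causes.
By total probability over the 4 (nearby quarry blast, minor quake) configurations:
  P(spike) = 0.055×0.76×0.68 + 0.78265×0.76×0.32 + 0.8488×0.24×0.68 + 0.965224×0.24×0.32
        = 0.028424 + 0.190340 + 0.138524 + 0.074129 = 0.431417
The terms with minor quake present sum to 0.264469, so
  P(minor quake | spike) = 0.264469 / 0.431417 ≈ 0.613

Pr[minor quake | spike] ≈ 0.613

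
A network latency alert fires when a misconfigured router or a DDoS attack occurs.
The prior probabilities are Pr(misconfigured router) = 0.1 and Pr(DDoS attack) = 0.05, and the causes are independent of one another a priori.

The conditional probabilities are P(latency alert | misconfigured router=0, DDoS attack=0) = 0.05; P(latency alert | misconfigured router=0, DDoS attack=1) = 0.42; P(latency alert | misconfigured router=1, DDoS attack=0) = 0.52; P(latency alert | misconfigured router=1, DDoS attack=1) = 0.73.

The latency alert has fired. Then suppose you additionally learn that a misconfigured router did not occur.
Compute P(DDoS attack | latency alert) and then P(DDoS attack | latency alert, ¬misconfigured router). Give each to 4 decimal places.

Enumerate the 4 (misconfigured router, DDoS attack) configurations and weight by the priors:
  P(latency alert) = 0.05*0.9*0.95 + 0.42*0.9*0.05 + 0.52*0.1*0.95 + 0.73*0.1*0.05
        = 0.042750 + 0.018900 + 0.049400 + 0.003650 = 0.114700
Configurations with DDoS attack contribute 0.022550, so
  P(DDoS attack | latency alert) = 0.022550 / 0.114700 ≈ 0.1966

With the extra evidence:
Enumerate both values of DDoS attack and weight by the priors:
  P(latency alert | ¬misconfigured router) = 0.05×0.95 + 0.42×0.05
        = 0.047500 + 0.021000 = 0.068500
The terms with DDoS attack present sum to 0.021000, so
  P(DDoS attack | latency alert, ¬misconfigured router) = 0.021000 / 0.068500 ≈ 0.3066
With misconfigured router excluded, DDoS attack must carry more of the explanatory weight for the latency alert.

P(DDoS attack | latency alert) ≈ 0.1966; P(DDoS attack | latency alert, ¬misconfigured router) ≈ 0.3066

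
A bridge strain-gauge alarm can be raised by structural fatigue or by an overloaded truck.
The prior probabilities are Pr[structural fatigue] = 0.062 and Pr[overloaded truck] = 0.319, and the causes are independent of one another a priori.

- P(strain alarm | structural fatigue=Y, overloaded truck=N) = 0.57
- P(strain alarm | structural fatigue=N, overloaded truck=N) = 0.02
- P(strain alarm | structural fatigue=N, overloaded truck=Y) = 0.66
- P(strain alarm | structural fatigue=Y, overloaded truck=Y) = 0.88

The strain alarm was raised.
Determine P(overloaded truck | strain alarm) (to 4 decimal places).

Enumerate the 4 (structural fatigue, overloaded truck) configurations and weight by the priors:
  P(strain alarm) = 0.02·0.938·0.681 + 0.66·0.938·0.319 + 0.57·0.062·0.681 + 0.88·0.062·0.319
        = 0.012776 + 0.197487 + 0.024067 + 0.017405 = 0.251735
The terms with overloaded truck present sum to 0.214892, so
  P(overloaded truck | strain alarm) = 0.214892 / 0.251735 ≈ 0.8536

P(overloaded truck | strain alarm) ≈ 0.8536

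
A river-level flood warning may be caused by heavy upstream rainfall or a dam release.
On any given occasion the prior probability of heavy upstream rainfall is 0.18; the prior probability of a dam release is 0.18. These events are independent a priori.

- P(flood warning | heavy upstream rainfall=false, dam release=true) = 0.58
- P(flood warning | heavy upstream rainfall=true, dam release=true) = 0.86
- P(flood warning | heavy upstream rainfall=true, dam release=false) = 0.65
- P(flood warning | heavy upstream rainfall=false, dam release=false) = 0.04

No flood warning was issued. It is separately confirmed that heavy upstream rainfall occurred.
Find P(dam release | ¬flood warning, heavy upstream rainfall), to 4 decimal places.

By total probability over both values of dam release:
  P(¬flood warning | heavy upstream rainfall) = 0.35·0.82 + 0.14·0.18
        = 0.287000 + 0.025200 = 0.312200
Keeping only the dam release-present terms gives 0.025200, so
  P(dam release | ¬flood warning, heavy upstream rainfall) = 0.025200 / 0.312200 ≈ 0.0807

P(dam release | ¬flood warning, heavy upstream rainfall) ≈ 0.0807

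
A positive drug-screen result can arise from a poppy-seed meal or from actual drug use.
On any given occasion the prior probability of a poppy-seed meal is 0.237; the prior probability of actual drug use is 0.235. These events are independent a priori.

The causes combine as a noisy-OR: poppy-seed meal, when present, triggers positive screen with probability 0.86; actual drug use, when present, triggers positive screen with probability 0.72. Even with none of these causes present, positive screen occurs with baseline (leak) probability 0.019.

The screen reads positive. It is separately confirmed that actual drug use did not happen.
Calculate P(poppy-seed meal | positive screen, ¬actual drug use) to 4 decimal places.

P(poppy-seed meal | positive screen, ¬actual drug use) ≈ 0.9338

Under noisy-OR, P(positive screen | causes) = 1 − (1−0.019)·∏(1−qᵢ) over the active causes.
Sum P(positive screen|·) weighted by the priors over both values of poppy-seed meal:
  P(positive screen | ¬actual drug use) = 0.019·0.763 + 0.86266·0.237
        = 0.014497 + 0.204450 = 0.218947
Keeping only the poppy-seed meal-present terms gives 0.204450, so
  P(poppy-seed meal | positive screen, ¬actual drug use) = 0.204450 / 0.218947 ≈ 0.9338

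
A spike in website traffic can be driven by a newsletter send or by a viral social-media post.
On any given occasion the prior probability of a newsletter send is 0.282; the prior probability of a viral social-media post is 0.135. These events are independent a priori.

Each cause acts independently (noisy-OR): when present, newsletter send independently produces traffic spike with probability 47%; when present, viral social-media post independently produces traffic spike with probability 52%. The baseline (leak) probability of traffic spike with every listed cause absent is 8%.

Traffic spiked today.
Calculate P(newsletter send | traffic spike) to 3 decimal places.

Under noisy-OR, P(traffic spike | causes) = 1 − (1−0.08)·∏(1−qᵢ) over the active causes.
Sum P(traffic spike|·) weighted by the priors over the 4 (newsletter send, viral social-media post) configurations:
  P(traffic spike) = 0.08*0.718*0.865 + 0.5584*0.718*0.135 + 0.5124*0.282*0.865 + 0.765952*0.282*0.135
        = 0.049686 + 0.054126 + 0.124990 + 0.029160 = 0.257962
Keeping only the newsletter send-present terms gives 0.154150, so
  P(newsletter send | traffic spike) = 0.154150 / 0.257962 ≈ 0.598

P(newsletter send | traffic spike) ≈ 0.598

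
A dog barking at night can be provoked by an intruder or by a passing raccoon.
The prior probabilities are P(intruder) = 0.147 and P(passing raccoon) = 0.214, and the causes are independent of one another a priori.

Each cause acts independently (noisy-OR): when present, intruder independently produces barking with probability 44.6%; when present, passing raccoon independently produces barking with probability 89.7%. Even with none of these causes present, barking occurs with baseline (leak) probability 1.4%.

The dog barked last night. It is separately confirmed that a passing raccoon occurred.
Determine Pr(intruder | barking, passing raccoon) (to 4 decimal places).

Under noisy-OR, P(barking | causes) = 1 − (1−0.014)·∏(1−qᵢ) over the active causes.
Enumerate both values of intruder and weight by the priors:
  P(barking | passing raccoon) = 0.898442×0.853 + 0.943737×0.147
        = 0.766371 + 0.138729 = 0.905100
Keeping only the intruder-present terms gives 0.138729, so
  P(intruder | barking, passing raccoon) = 0.138729 / 0.905100 ≈ 0.1533

Pr(intruder | barking, passing raccoon) ≈ 0.1533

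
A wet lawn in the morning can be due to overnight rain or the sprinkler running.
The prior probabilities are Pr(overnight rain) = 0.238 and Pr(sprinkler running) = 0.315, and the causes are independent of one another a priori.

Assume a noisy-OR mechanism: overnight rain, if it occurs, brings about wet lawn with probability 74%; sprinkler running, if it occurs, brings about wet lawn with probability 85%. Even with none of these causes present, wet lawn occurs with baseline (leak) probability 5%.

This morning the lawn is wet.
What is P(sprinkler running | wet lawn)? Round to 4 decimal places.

P(sprinkler running | wet lawn) ≈ 0.6513

Under noisy-OR, P(wet lawn | causes) = 1 − (1−0.05)·∏(1−qᵢ) over the active causes.
Weight on sprinkler running=true, given the evidence: 0.205826 + 0.072192 = 0.278018
Normalizer over all consistent configurations: 0.05·0.762·0.685 + 0.8575·0.762·0.315 + 0.753·0.238·0.685 + 0.96295·0.238·0.315 = 0.426879
Posterior = 0.278018 / 0.426879 ≈ 0.6513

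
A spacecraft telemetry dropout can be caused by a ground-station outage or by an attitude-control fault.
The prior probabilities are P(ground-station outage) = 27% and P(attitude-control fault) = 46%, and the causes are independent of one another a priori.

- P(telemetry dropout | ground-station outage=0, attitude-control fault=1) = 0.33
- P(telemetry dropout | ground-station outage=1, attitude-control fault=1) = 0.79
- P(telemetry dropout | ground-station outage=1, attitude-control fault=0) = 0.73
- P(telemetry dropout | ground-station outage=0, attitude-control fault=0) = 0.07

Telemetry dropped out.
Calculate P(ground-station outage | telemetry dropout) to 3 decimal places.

Sum P(telemetry dropout|·) weighted by the priors over the 4 (ground-station outage, attitude-control fault) configurations:
  P(telemetry dropout) = 0.07*0.73*0.54 + 0.33*0.73*0.46 + 0.73*0.27*0.54 + 0.79*0.27*0.46
        = 0.027594 + 0.110814 + 0.106434 + 0.098118 = 0.342960
Keeping only the ground-station outage-present terms gives 0.204552, so
  P(ground-station outage | telemetry dropout) = 0.204552 / 0.342960 ≈ 0.596

P(ground-station outage | telemetry dropout) ≈ 0.596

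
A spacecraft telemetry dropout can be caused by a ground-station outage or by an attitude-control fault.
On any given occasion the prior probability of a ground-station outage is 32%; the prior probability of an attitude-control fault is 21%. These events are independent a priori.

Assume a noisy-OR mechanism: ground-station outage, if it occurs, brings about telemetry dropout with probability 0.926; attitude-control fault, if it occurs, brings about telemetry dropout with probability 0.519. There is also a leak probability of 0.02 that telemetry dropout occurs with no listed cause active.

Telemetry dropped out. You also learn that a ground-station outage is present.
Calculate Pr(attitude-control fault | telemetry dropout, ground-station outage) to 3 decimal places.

Under noisy-OR, P(telemetry dropout | causes) = 1 − (1−0.02)·∏(1−qᵢ) over the active causes.
P(telemetry dropout | ground-station outage) = 0.92748·0.79 + 0.965118·0.21 = 0.732709 + 0.202675 = 0.935384
Restricting to configurations with attitude-control fault present: 0.965118·0.21 = 0.202675.
So P(attitude-control fault | telemetry dropout, ground-station outage) = 0.202675/0.935384 ≈ 0.217.

Pr(attitude-control fault | telemetry dropout, ground-station outage) ≈ 0.217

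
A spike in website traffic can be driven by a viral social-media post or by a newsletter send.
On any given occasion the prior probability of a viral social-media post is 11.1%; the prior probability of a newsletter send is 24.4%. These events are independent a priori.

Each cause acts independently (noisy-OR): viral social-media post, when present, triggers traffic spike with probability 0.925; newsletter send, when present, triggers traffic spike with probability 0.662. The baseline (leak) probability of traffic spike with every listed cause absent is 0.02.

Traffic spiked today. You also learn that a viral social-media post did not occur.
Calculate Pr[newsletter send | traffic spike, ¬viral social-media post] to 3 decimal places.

Pr[newsletter send | traffic spike, ¬viral social-media post] ≈ 0.915

Under noisy-OR, P(traffic spike | causes) = 1 − (1−0.02)·∏(1−qᵢ) over the active causes.
For the numerator, keep only newsletter send=true terms: 0.66876×0.244 = 0.163177
Denominator P(traffic spike | ¬viral social-media post): 0.02×0.756 + 0.66876×0.244 = 0.178297
P(newsletter send | traffic spike, ¬viral social-media post) = 0.163177/0.178297 ≈ 0.915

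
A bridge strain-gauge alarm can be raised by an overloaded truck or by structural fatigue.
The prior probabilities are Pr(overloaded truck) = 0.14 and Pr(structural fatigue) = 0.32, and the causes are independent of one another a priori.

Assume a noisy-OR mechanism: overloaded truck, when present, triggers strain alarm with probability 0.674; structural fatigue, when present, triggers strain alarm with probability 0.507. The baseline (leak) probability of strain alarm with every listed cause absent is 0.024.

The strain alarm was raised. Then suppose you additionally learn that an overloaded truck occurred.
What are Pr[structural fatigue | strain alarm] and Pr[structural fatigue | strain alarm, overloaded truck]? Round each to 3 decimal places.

Under noisy-OR, P(strain alarm | causes) = 1 − (1−0.024)·∏(1−qᵢ) over the active causes.
Weight on structural fatigue=true, given the evidence: 0.142783 + 0.037773 = 0.180556
Denominator P(strain alarm): 0.024×0.86×0.68 + 0.518832×0.86×0.32 + 0.681824×0.14×0.68 + 0.843139×0.14×0.32 = 0.259501
P(structural fatigue | strain alarm) = 0.180556/0.259501 ≈ 0.696

With the extra evidence:
P(strain alarm | overloaded truck) = 0.681824*0.68 + 0.843139*0.32 = 0.463640 + 0.269804 = 0.733444
The structural fatigue-present share is 0.843139*0.32 = 0.269804.
P(structural fatigue | strain alarm, overloaded truck) = 0.269804 / 0.733444 ≈ 0.368
— overloaded truck explains away the evidence for structural fatigue.

Pr[structural fatigue | strain alarm] ≈ 0.696; Pr[structural fatigue | strain alarm, overloaded truck] ≈ 0.368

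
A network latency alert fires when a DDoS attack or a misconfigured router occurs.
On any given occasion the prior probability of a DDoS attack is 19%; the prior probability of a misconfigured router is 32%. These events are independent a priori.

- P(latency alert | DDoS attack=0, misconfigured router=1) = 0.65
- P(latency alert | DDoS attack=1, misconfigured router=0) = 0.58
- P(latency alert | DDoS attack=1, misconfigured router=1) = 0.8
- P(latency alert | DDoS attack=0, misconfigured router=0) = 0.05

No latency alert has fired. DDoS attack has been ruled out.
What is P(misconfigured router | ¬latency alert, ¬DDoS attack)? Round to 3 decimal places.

For the numerator, keep only misconfigured router=true terms: 0.35*0.32 = 0.112000
Denominator P(¬latency alert | ¬DDoS attack): 0.95*0.68 + 0.35*0.32 = 0.758000
Posterior = 0.112000 / 0.758000 ≈ 0.148

P(misconfigured router | ¬latency alert, ¬DDoS attack) ≈ 0.148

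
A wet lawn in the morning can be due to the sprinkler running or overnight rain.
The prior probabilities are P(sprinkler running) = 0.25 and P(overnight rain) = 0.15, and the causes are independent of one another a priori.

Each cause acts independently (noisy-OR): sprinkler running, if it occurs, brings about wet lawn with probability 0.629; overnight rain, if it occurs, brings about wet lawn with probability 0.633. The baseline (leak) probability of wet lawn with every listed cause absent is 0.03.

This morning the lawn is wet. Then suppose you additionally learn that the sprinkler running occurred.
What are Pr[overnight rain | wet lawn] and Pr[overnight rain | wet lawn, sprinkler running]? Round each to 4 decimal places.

Pr[overnight rain | wet lawn] ≈ 0.4036; Pr[overnight rain | wet lawn, sprinkler running] ≈ 0.1931

Under noisy-OR, P(wet lawn | causes) = 1 − (1−0.03)·∏(1−qᵢ) over the active causes.
P(wet lawn) = 0.03·0.75·0.85 + 0.64401·0.75·0.15 + 0.64013·0.25·0.85 + 0.867928·0.25·0.15 = 0.019125 + 0.072451 + 0.136028 + 0.032547 = 0.260151
Of this, 0.104998 comes from 0.072451 + 0.032547 (the overnight rain=true cases).
P(overnight rain | wet lawn) = 0.104998 / 0.260151 ≈ 0.4036

Now condition on the additional information:
P(wet lawn | sprinkler running) = 0.64013·0.85 + 0.867928·0.15 = 0.544110 + 0.130189 = 0.674299
Of this, 0.130189 comes from 0.867928·0.15 (the overnight rain=true cases).
So P(overnight rain | wet lawn, sprinkler running) = 0.130189/0.674299 ≈ 0.1931.
Conditioning on sprinkler running lowers the posterior on overnight rain: the classic explaining-away effect in a common-effect structure.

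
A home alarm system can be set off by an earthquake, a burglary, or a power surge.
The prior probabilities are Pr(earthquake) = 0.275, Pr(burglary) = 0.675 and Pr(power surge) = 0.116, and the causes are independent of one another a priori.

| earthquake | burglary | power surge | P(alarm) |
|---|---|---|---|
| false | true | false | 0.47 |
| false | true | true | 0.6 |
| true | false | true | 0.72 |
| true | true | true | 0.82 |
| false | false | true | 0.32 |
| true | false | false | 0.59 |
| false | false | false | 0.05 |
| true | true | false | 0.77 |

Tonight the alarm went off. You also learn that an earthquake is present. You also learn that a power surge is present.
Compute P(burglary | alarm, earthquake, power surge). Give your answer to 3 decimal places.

P(burglary | alarm, earthquake, power surge) ≈ 0.703

By total probability over both values of burglary:
  P(alarm | earthquake, power surge) = 0.72·0.325 + 0.82·0.675
        = 0.234000 + 0.553500 = 0.787500
Keeping only the burglary-present terms gives 0.553500, so
  P(burglary | alarm, earthquake, power surge) = 0.553500 / 0.787500 ≈ 0.703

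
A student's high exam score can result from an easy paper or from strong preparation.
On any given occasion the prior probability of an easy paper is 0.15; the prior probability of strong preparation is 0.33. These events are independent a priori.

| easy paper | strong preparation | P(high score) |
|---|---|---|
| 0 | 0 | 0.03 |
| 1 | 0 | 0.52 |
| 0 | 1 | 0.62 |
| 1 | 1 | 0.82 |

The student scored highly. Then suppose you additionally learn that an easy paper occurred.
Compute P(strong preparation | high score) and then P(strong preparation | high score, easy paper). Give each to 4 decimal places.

Numerator (weight on configurations with strong preparation): 0.173910 + 0.040590 = 0.214500
Normalizer over all consistent configurations: 0.03·0.85·0.67 + 0.62·0.85·0.33 + 0.52·0.15·0.67 + 0.82·0.15·0.33 = 0.283845
P(strong preparation | high score) = 0.214500/0.283845 ≈ 0.7557

Now also conditioning on easy paper=true:
By total probability over both values of strong preparation:
  P(high score | easy paper) = 0.52*0.67 + 0.82*0.33
        = 0.348400 + 0.270600 = 0.619000
The terms with strong preparation present sum to 0.270600, so
  P(strong preparation | high score, easy paper) = 0.270600 / 0.619000 ≈ 0.4372

P(strong preparation | high score) ≈ 0.7557; P(strong preparation | high score, easy paper) ≈ 0.4372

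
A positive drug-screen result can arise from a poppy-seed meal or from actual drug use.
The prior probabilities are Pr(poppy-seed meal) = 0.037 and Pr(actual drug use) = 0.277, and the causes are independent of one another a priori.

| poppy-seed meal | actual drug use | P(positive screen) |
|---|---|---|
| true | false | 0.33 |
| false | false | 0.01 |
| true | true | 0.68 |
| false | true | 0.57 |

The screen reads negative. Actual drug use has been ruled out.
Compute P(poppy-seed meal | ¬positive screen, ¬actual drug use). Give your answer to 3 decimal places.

P(poppy-seed meal | ¬positive screen, ¬actual drug use) ≈ 0.025

Enumerate both values of poppy-seed meal and weight by the priors:
  P(¬positive screen | ¬actual drug use) = 0.99*0.963 + 0.67*0.037
        = 0.953370 + 0.024790 = 0.978160
Keeping only the poppy-seed meal-present terms gives 0.024790, so
  P(poppy-seed meal | ¬positive screen, ¬actual drug use) = 0.024790 / 0.978160 ≈ 0.025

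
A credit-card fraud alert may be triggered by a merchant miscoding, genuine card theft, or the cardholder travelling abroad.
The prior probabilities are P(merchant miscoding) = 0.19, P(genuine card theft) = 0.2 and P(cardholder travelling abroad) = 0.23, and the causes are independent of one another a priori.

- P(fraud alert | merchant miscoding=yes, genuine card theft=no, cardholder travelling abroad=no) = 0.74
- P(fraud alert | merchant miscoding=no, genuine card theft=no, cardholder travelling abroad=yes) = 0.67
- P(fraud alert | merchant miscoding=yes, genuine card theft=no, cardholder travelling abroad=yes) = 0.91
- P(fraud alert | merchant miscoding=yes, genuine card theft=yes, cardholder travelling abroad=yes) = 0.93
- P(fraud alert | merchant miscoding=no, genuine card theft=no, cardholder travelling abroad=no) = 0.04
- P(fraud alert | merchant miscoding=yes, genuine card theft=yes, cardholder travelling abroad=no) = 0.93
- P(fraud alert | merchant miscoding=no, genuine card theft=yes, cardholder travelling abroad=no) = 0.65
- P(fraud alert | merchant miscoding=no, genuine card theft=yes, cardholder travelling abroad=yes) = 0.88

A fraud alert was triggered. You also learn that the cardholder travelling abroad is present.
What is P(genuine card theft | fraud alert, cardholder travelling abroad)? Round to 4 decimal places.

For the numerator, keep only genuine card theft=true terms: 0.142560 + 0.035340 = 0.177900
Denominator P(fraud alert | cardholder travelling abroad): 0.67*0.81*0.8 + 0.88*0.81*0.2 + 0.91*0.19*0.8 + 0.93*0.19*0.2 = 0.750380
P(genuine card theft | fraud alert, cardholder travelling abroad) = 0.177900/0.750380 ≈ 0.2371

P(genuine card theft | fraud alert, cardholder travelling abroad) ≈ 0.2371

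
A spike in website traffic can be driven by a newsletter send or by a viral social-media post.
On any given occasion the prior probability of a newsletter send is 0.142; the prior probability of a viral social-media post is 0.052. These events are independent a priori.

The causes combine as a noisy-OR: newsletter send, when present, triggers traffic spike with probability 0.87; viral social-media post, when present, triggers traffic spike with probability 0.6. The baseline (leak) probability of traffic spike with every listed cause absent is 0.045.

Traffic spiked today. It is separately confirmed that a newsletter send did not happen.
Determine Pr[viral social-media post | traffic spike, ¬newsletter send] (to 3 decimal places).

Under noisy-OR, P(traffic spike | causes) = 1 − (1−0.045)·∏(1−qᵢ) over the active causes.
P(traffic spike | ¬newsletter send) = 0.045×0.948 + 0.618×0.052 = 0.042660 + 0.032136 = 0.074796
Of this, 0.032136 comes from 0.618×0.052 (the viral social-media post=true cases).
Hence the posterior is 0.032136/0.074796 ≈ 0.430.

Pr[viral social-media post | traffic spike, ¬newsletter send] ≈ 0.430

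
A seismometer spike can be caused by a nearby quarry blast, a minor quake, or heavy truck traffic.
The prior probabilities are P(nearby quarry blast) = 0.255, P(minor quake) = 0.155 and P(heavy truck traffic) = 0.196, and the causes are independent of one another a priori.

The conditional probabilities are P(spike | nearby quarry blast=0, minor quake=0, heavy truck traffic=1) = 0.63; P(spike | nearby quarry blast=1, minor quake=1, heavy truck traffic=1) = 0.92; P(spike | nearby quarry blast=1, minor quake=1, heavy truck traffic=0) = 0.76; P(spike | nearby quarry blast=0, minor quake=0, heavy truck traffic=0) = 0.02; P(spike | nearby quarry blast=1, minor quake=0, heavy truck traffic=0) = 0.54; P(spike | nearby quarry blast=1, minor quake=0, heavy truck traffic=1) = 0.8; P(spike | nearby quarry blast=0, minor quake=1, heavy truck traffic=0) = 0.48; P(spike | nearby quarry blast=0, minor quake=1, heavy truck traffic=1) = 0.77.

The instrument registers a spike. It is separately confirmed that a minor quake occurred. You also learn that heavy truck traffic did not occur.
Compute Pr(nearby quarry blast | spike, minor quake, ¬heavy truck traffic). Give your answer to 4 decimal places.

Weight on nearby quarry blast=true, given the evidence: 0.76·0.255 = 0.193800
Normalizer over all consistent configurations: 0.48·0.745 + 0.76·0.255 = 0.551400
P(nearby quarry blast | spike, minor quake, ¬heavy truck traffic) = 0.193800/0.551400 ≈ 0.3515

Pr(nearby quarry blast | spike, minor quake, ¬heavy truck traffic) ≈ 0.3515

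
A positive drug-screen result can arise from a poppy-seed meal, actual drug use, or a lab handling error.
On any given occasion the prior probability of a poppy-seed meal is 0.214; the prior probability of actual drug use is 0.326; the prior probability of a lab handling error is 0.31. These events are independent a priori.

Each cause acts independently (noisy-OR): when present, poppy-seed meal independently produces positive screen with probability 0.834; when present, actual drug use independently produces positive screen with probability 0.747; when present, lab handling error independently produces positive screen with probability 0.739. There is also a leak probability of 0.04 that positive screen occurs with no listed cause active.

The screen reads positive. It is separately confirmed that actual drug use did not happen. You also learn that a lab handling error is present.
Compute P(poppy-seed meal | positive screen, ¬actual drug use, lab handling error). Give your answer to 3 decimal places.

Under noisy-OR, P(positive screen | causes) = 1 − (1−0.04)·∏(1−qᵢ) over the active causes.
By total probability over both values of poppy-seed meal:
  P(positive screen | ¬actual drug use, lab handling error) = 0.74944·0.786 + 0.958407·0.214
        = 0.589060 + 0.205099 = 0.794159
The terms with poppy-seed meal present sum to 0.205099, so
  P(poppy-seed meal | positive screen, ¬actual drug use, lab handling error) = 0.205099 / 0.794159 ≈ 0.258

P(poppy-seed meal | positive screen, ¬actual drug use, lab handling error) ≈ 0.258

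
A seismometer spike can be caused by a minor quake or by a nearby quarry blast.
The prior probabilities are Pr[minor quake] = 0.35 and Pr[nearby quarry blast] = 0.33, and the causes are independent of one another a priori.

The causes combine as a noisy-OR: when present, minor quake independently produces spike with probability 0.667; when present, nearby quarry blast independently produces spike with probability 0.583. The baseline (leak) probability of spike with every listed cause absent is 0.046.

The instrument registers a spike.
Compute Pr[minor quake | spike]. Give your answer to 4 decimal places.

Under noisy-OR, P(spike | causes) = 1 − (1−0.046)·∏(1−qᵢ) over the active causes.
Numerator (weight on configurations with minor quake): 0.160004 + 0.100199 = 0.260203
The normalizing constant is 0.046×0.65×0.67 + 0.602182×0.65×0.33 + 0.682318×0.35×0.67 + 0.867527×0.35×0.33 = 0.409404
Posterior = 0.260203 / 0.409404 ≈ 0.6356

Pr[minor quake | spike] ≈ 0.6356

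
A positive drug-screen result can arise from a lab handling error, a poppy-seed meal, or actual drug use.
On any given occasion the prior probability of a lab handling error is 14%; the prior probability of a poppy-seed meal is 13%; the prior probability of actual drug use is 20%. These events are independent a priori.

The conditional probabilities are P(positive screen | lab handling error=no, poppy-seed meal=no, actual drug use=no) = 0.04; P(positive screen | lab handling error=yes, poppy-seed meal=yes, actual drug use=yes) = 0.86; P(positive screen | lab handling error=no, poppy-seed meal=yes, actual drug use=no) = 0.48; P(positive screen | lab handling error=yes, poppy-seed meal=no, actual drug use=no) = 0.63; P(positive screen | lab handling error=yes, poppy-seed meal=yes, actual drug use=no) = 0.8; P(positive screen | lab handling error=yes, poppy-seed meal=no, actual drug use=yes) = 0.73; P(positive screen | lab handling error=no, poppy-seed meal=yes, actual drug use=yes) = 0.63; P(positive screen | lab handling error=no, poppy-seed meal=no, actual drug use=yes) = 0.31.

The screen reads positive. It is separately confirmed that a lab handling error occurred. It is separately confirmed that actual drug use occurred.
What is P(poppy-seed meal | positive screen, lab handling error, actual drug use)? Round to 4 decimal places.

P(poppy-seed meal | positive screen, lab handling error, actual drug use) ≈ 0.1497

Weight on poppy-seed meal=true, given the evidence: 0.86×0.13 = 0.111800
The normalizing constant is 0.73×0.87 + 0.86×0.13 = 0.746900
Posterior = 0.111800 / 0.746900 ≈ 0.1497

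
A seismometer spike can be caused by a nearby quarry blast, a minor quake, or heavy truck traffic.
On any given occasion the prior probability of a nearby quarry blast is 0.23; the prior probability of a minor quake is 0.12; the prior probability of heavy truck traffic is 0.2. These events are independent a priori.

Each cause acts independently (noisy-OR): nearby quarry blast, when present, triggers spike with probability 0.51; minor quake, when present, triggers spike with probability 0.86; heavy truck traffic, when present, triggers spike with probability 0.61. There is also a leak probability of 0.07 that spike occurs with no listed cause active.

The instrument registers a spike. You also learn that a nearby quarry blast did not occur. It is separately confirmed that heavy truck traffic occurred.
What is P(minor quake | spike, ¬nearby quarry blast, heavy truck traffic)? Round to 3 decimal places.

Under noisy-OR, P(spike | causes) = 1 − (1−0.07)·∏(1−qᵢ) over the active causes.
Enumerate both values of minor quake and weight by the priors:
  P(spike | ¬nearby quarry blast, heavy truck traffic) = 0.6373*0.88 + 0.949222*0.12
        = 0.560824 + 0.113907 = 0.674731
Configurations with minor quake contribute 0.113907, so
  P(minor quake | spike, ¬nearby quarry blast, heavy truck traffic) = 0.113907 / 0.674731 ≈ 0.169

P(minor quake | spike, ¬nearby quarry blast, heavy truck traffic) ≈ 0.169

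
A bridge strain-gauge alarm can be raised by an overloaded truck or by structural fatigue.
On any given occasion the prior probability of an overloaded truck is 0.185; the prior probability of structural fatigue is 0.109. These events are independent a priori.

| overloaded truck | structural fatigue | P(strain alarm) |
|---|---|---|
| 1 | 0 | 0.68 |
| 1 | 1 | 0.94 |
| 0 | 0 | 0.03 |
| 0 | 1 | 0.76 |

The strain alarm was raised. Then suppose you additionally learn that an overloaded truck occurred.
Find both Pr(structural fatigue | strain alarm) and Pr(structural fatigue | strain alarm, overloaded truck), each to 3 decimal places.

Pr(structural fatigue | strain alarm) ≈ 0.392; Pr(structural fatigue | strain alarm, overloaded truck) ≈ 0.145

P(strain alarm) = 0.03·0.815·0.891 + 0.76·0.815·0.109 + 0.68·0.185·0.891 + 0.94·0.185·0.109 = 0.021785 + 0.067515 + 0.112088 + 0.018955 = 0.220343
The structural fatigue-present share is 0.067515 + 0.018955 = 0.086470.
Hence the posterior is 0.086470/0.220343 ≈ 0.392.

With the extra evidence:
P(strain alarm | overloaded truck) = 0.68×0.891 + 0.94×0.109 = 0.605880 + 0.102460 = 0.708340
Of this, 0.102460 comes from 0.94×0.109 (the structural fatigue=true cases).
So P(structural fatigue | strain alarm, overloaded truck) = 0.102460/0.708340 ≈ 0.145.
— overloaded truck explains away the evidence for structural fatigue.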